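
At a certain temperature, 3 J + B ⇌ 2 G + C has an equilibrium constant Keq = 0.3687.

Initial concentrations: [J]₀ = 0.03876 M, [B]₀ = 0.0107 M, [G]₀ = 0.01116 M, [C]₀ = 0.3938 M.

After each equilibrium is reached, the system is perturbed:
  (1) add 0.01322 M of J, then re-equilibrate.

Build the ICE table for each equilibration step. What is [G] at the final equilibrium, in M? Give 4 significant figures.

Q₀ = 78.72 vs Keq = 0.3687 ⇒ Q>K, reverse
Step 1:
                   J          B          G          C
  I          0.03876     0.0107    0.01116     0.3938
  C           0.0145   0.004834  -0.009668  -0.004834
  E          0.05326    0.01553   0.001492      0.389
  solve Keq expr → x = -0.004834; check Q = 0.3687
Then add 0.01322 M of J.
Step 2:
                   J          B          G          C
  I          0.06648    0.01553   0.001492      0.389
  C       -7.9922e-04 -2.6641e-04 5.3281e-04 2.6641e-04
  E          0.06568    0.01527   0.002024     0.3892
  solve Keq expr → x = 2.6641e-04; check Q = 0.3687

[G]_eq = 0.002024 M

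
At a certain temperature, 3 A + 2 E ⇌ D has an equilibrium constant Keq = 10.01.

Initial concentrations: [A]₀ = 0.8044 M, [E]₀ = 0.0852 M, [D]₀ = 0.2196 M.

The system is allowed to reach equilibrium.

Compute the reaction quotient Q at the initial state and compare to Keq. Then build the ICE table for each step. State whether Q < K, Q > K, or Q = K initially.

Q₀ = 58.12; Q > K (proceeds reverse)

Q₀ = 58.12 vs Keq = 10.01 ⇒ Q>K, reverse
Step 1:
                    A           E           D
  Initial      0.8044      0.0852      0.2196
  Change       0.1063     0.07087    -0.03544
  Equil        0.9107      0.1561      0.1842
  solve Keq expr → x = -0.03544; check Q = 10.01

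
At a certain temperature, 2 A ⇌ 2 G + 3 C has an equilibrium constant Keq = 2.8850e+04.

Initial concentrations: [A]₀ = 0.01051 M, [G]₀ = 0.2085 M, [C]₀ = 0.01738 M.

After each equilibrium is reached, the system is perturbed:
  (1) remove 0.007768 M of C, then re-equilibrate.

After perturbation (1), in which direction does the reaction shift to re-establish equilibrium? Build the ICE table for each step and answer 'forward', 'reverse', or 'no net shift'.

Q₀ = 0.002066 vs Keq = 2.8850e+04 ⇒ Q<K, forward
Step 1:
                  A         G         C
  I         0.01051    0.2085   0.01738
  C         -0.0105    0.0105   0.01575
  E       7.7763e-06     0.219   0.03313
  solve Keq expr → x = 0.005251; check Q = 2.8850e+04
Then remove 0.007768 M of C.
Step 2:
                  A         G         C
  I       7.7763e-06     0.219   0.02537
  C       -2.5663e-06 2.5663e-06 3.8494e-06
  E       5.2100e-06     0.219   0.02537
  solve Keq expr → x = 1.2831e-06; check Q = 2.8850e+04

Direction: forward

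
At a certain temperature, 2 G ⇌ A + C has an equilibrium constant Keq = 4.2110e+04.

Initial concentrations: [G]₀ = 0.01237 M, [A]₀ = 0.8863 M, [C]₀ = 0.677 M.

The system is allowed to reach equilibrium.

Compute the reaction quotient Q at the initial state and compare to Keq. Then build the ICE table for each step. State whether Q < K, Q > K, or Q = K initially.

Q₀ = 3921; Q < K (proceeds forward)

Q₀ = 3921 vs Keq = 4.2110e+04 ⇒ Q<K, forward
Step 1:
                   G          A          C
  I          0.01237     0.8863      0.677
  C        -0.008574   0.004287   0.004287
  E         0.003796     0.8906     0.6813
  solve Keq expr → x = 0.004287; check Q = 4.2110e+04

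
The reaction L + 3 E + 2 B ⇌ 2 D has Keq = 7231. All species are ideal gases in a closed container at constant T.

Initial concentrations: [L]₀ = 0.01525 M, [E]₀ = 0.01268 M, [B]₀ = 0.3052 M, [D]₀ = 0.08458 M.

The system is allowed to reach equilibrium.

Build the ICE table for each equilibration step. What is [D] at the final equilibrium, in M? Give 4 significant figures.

Q₀ = 2.4702e+06 vs Keq = 7231 ⇒ Q>K, reverse
Step 1:
                   L          E          B          D
  init       0.01525    0.01268     0.3052    0.08458
  Δ          0.01336    0.04008    0.02672   -0.02672
  eq         0.02861    0.05276     0.3319    0.05786
  solve Keq expr → x = -0.01336; check Q = 7231

[D]_eq = 0.05786 M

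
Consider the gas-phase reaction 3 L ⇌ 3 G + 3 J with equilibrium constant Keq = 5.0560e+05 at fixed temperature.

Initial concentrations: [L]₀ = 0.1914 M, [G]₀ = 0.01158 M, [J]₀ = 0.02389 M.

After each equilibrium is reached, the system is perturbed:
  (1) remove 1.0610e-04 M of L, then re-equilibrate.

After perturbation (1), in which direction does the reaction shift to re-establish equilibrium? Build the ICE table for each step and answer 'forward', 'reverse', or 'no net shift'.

Direction: reverse

Q₀ = 3.0196e-09 vs Keq = 5.0560e+05 ⇒ Q<K, forward
Step 1:
                    L           G           J
  Initial      0.1914     0.01158     0.02389
  Change      -0.1909      0.1909      0.1909
  Equil    5.4568e-04      0.2024      0.2147
  solve Keq expr → x = 0.06362; check Q = 5.0560e+05
Then remove 1.0610e-04 M of L.
Step 2:
                    L           G           J
  Initial  4.3958e-04      0.2024      0.2147
  Change   1.0555e-04 -1.0555e-04 -1.0555e-04
  Equil    5.4513e-04      0.2023      0.2146
  solve Keq expr → x = -3.5182e-05; check Q = 5.0560e+05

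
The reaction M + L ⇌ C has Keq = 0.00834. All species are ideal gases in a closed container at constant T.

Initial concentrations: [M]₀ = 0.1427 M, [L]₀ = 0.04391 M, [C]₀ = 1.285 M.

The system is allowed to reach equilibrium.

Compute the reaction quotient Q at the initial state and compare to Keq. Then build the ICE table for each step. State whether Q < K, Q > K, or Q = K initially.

Q₀ = 205.1 vs Keq = 0.00834 ⇒ Q>K, reverse
Step 1:
                  M         L         C
  I          0.1427   0.04391     1.285
  C            1.27      1.27     -1.27
  E           1.412     1.313   0.01547
  solve Keq expr → x = -1.27; check Q = 0.00834

Q₀ = 205.1; Q > K (proceeds reverse)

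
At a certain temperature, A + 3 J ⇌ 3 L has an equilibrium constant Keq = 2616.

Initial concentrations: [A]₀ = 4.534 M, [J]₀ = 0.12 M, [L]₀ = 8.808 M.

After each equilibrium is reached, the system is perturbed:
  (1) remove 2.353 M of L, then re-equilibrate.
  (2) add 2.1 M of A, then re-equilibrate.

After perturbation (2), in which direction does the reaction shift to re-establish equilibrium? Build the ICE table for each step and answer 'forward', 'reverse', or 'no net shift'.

Q₀ = 8.7218e+04 vs Keq = 2616 ⇒ Q>K, reverse
Step 1:
                    A           J           L
  I             4.534        0.12       8.808
  C           0.08428      0.2528     -0.2528
  E             4.618      0.3728       8.555
  solve Keq expr → x = -0.08428; check Q = 2616
Then remove 2.353 M of L.
Step 2:
                    A           J           L
  I             4.618      0.3728       6.202
  C          -0.03255    -0.09764     0.09764
  E             4.586      0.2752         6.3
  solve Keq expr → x = 0.03255; check Q = 2616
Then add 2.1 M of A.
Step 3:
                    A           J           L
  I             6.686      0.2752         6.3
  C          -0.01039    -0.03117     0.03117
  E             6.675       0.244       6.331
  solve Keq expr → x = 0.01039; check Q = 2616

Direction: forward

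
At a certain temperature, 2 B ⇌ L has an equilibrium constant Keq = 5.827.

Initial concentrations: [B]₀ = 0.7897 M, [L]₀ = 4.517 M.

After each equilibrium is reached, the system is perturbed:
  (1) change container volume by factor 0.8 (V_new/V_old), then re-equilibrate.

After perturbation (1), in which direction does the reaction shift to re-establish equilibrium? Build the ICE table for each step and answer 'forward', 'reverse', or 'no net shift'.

Q₀ = 7.243 vs Keq = 5.827 ⇒ Q>K, reverse
Step 1:
                  B         L
  init       0.7897     4.517
  Δ         0.08652  -0.04326
  eq         0.8762     4.474
  solve Keq expr → x = -0.04326; check Q = 5.827
Then change container volume by factor 0.8 (V_new/V_old).
Step 2:
                  B         L
  init        1.095     5.592
  Δ         -0.1108    0.0554
  eq         0.9845     5.648
  solve Keq expr → x = 0.0554; check Q = 5.827

Direction: forward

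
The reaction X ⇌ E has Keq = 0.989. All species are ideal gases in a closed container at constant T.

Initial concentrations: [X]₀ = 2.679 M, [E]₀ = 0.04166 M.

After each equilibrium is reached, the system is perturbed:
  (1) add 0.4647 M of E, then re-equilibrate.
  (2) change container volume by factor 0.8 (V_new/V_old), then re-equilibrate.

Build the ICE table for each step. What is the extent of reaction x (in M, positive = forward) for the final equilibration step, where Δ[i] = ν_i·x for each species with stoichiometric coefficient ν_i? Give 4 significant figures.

x = 0 M

Q₀ = 0.01555 vs Keq = 0.989 ⇒ Q<K, forward
Step 1:
                  X         E
  I           2.679   0.04166
  C          -1.311     1.311
  E           1.368     1.353
  solve Keq expr → x = 1.311; check Q = 0.989
Then add 0.4647 M of E.
Step 2:
                  X         E
  I           1.368     1.818
  C          0.2336   -0.2336
  E           1.601     1.584
  solve Keq expr → x = -0.2336; check Q = 0.989
Then change container volume by factor 0.8 (V_new/V_old).
Step 3:
                  X         E
  I           2.002      1.98
  C               0         0
  E           2.002      1.98
  solve Keq expr → x = 0; check Q = 0.989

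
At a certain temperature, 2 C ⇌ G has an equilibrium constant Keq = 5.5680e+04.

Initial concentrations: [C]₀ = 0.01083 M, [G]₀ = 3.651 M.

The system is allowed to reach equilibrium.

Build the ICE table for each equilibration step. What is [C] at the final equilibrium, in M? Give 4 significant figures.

[C]_eq = 0.008099 M

Q₀ = 3.1128e+04 vs Keq = 5.5680e+04 ⇒ Q<K, forward
Step 1:
                  C         G
  init      0.01083     3.651
  Δ       -0.002731  0.001365
  eq       0.008099     3.652
  solve Keq expr → x = 0.001365; check Q = 5.5680e+04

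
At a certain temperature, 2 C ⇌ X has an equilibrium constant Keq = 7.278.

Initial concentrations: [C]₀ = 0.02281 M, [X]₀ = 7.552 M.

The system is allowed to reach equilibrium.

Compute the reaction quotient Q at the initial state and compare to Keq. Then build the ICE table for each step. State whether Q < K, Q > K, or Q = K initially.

Q₀ = 1.4515e+04; Q > K (proceeds reverse)

Q₀ = 1.4515e+04 vs Keq = 7.278 ⇒ Q>K, reverse
Step 1:
                    C           X
  init        0.02281       7.552
  Δ            0.9628     -0.4814
  eq           0.9856       7.071
  solve Keq expr → x = -0.4814; check Q = 7.278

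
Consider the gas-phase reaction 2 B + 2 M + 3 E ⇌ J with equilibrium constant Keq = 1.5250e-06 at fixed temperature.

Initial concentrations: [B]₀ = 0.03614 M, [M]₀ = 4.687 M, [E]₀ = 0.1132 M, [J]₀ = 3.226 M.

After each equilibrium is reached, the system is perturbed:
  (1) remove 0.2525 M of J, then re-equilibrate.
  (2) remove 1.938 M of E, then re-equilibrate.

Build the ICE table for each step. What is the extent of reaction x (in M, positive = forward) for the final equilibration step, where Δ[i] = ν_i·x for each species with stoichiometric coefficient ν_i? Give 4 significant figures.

Q₀ = 7.7510e+04 vs Keq = 1.5250e-06 ⇒ Q>K, reverse
Step 1:
                   B          M          E          J
  I          0.03614      4.687     0.1132      3.226
  C            4.572      4.572      6.858     -2.286
  E            4.608      9.259      6.971     0.9402
  solve Keq expr → x = -2.286; check Q = 1.5250e-06
Then remove 0.2525 M of J.
Step 2:
                   B          M          E          J
  I            4.608      9.259      6.971     0.6877
  C           -0.156     -0.156     -0.234      0.078
  E            4.452      9.103      6.737     0.7657
  solve Keq expr → x = 0.078; check Q = 1.5250e-06
Then remove 1.938 M of E.
Step 3:
                   B          M          E          J
  I            4.452      9.103      4.799     0.7657
  C            0.444      0.444      0.666     -0.222
  E            4.896      9.547      5.465     0.5437
  solve Keq expr → x = -0.222; check Q = 1.5250e-06

x = -0.222 M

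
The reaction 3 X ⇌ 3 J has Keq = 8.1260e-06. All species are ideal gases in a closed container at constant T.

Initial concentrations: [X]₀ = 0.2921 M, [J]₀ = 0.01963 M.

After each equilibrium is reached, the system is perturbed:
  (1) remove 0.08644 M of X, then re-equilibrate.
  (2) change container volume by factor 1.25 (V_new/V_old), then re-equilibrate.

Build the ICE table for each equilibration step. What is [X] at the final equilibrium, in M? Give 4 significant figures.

Q₀ = 3.0351e-04 vs Keq = 8.1260e-06 ⇒ Q>K, reverse
Step 1:
                   X          J
  Initial     0.2921    0.01963
  Change     0.01349   -0.01349
  Equil       0.3056   0.006144
  solve Keq expr → x = -0.004495; check Q = 8.1260e-06
Then remove 0.08644 M of X.
Step 2:
                   X          J
  Initial     0.2191   0.006144
  Change    0.001704  -0.001704
  Equil       0.2208    0.00444
  solve Keq expr → x = -5.6786e-04; check Q = 8.1260e-06
Then change container volume by factor 1.25 (V_new/V_old).
Step 3:
                   X          J
  Initial     0.1767   0.003552
  Change           0          0
  Equil       0.1767   0.003552
  solve Keq expr → x = 0; check Q = 8.1260e-06

[X]_eq = 0.1767 M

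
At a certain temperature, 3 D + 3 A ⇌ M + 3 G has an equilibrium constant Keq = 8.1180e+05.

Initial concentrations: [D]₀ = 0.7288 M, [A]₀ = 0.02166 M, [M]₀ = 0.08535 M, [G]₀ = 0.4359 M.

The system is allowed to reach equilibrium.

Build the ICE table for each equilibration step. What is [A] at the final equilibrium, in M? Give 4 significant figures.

[A]_eq = 0.003091 M

Q₀ = 1797 vs Keq = 8.1180e+05 ⇒ Q<K, forward
Step 1:
                    D           A           M           G
  Initial      0.7288     0.02166     0.08535      0.4359
  Change     -0.01857    -0.01857     0.00619     0.01857
  Equil        0.7102    0.003091     0.09154      0.4545
  solve Keq expr → x = 0.00619; check Q = 8.1180e+05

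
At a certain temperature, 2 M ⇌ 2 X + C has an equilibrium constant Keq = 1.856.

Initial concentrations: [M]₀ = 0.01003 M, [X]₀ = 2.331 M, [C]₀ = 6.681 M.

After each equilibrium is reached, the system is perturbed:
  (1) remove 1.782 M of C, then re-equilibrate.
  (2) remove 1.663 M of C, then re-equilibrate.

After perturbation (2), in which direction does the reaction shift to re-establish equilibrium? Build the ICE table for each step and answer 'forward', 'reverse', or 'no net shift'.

Direction: forward

Q₀ = 3.6085e+05 vs Keq = 1.856 ⇒ Q>K, reverse
Step 1:
                   M          X          C
  init       0.01003      2.331      6.681
  Δ            1.491     -1.491    -0.7457
  eq           1.501     0.8396      5.935
  solve Keq expr → x = -0.7457; check Q = 1.856
Then remove 1.782 M of C.
Step 2:
                   M          X          C
  init         1.501     0.8396      4.153
  Δ         -0.09514    0.09514    0.04757
  eq           1.406     0.9347      4.201
  solve Keq expr → x = 0.04757; check Q = 1.856
Then remove 1.663 M of C.
Step 3:
                   M          X          C
  init         1.406     0.9347      2.538
  Δ          -0.1367     0.1367    0.06833
  eq            1.27      1.071      2.606
  solve Keq expr → x = 0.06833; check Q = 1.856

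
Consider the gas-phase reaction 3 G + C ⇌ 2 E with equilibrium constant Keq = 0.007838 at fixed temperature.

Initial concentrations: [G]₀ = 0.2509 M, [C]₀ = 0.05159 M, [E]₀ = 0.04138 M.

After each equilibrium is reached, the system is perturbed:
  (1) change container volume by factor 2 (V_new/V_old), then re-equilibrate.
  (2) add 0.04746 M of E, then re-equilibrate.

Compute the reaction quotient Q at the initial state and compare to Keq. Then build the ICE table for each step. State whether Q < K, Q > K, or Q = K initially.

Q₀ = 2.101; Q > K (proceeds reverse)

Q₀ = 2.101 vs Keq = 0.007838 ⇒ Q>K, reverse
Step 1:
                    G           C           E
  I            0.2509     0.05159     0.04138
  C           0.05608     0.01869    -0.03739
  E             0.307     0.07028    0.003992
  solve Keq expr → x = -0.01869; check Q = 0.007838
Then change container volume by factor 2 (V_new/V_old).
Step 2:
                    G           C           E
  I            0.1535     0.03514    0.001996
  C          0.001465  4.8834e-04 -9.7669e-04
  E             0.155     0.03563    0.001019
  solve Keq expr → x = -4.8834e-04; check Q = 0.007838
Then add 0.04746 M of E.
Step 3:
                    G           C           E
  I             0.155     0.03563     0.04848
  C            0.0693      0.0231     -0.0462
  E            0.2243     0.05873    0.002279
  solve Keq expr → x = -0.0231; check Q = 0.007838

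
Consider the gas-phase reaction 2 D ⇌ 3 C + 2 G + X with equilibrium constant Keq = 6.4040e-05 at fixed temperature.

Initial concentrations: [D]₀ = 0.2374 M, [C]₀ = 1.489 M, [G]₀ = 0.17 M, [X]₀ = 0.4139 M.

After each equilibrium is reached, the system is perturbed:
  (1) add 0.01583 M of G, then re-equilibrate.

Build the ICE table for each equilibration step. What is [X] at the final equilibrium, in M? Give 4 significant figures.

Q₀ = 0.7007 vs Keq = 6.4040e-05 ⇒ Q>K, reverse
Step 1:
                    D           C           G           X
  I            0.2374       1.489        0.17      0.4139
  C            0.1659     -0.2489     -0.1659    -0.08297
  E            0.4033        1.24    0.004063      0.3309
  solve Keq expr → x = -0.08297; check Q = 6.4040e-05
Then add 0.01583 M of G.
Step 2:
                    D           C           G           X
  I            0.4033        1.24     0.01989      0.3309
  C            0.0155    -0.02325     -0.0155    -0.00775
  E            0.4188       1.217    0.004392      0.3232
  solve Keq expr → x = -0.00775; check Q = 6.4040e-05

[X]_eq = 0.3232 M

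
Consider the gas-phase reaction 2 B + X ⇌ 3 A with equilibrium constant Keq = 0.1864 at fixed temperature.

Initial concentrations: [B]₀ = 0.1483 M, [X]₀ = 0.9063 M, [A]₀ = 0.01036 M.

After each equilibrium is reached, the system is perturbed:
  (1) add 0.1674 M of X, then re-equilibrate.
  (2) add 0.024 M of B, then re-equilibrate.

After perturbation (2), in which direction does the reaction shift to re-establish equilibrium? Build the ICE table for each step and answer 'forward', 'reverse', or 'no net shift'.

Direction: forward

Q₀ = 5.5786e-05 vs Keq = 0.1864 ⇒ Q<K, forward
Step 1:
                    B           X           A
  Initial      0.1483      0.9063     0.01036
  Change     -0.06343    -0.03171     0.09514
  Equil       0.08487      0.8746      0.1055
  solve Keq expr → x = 0.03171; check Q = 0.1864
Then add 0.1674 M of X.
Step 2:
                    B           X           A
  Initial     0.08487       1.042      0.1055
  Change    -0.002642   -0.001321    0.003963
  Equil       0.08223       1.041      0.1095
  solve Keq expr → x = 0.001321; check Q = 0.1864
Then add 0.024 M of B.
Step 3:
                    B           X           A
  Initial      0.1062       1.041      0.1095
  Change    -0.008686   -0.004343     0.01303
  Equil       0.09754       1.036      0.1225
  solve Keq expr → x = 0.004343; check Q = 0.1864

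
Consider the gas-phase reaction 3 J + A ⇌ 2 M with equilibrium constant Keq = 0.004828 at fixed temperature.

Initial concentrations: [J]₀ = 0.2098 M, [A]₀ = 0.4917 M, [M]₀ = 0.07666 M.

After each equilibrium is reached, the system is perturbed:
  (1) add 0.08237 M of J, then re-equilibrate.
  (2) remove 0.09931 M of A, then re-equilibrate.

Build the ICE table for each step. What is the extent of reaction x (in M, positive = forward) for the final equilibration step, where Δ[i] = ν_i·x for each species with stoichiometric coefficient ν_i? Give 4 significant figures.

Q₀ = 1.294 vs Keq = 0.004828 ⇒ Q>K, reverse
Step 1:
                   J          A          M
  I           0.2098     0.4917    0.07666
  C           0.1018    0.03395    -0.0679
  E           0.3116     0.5256   0.008764
  solve Keq expr → x = -0.03395; check Q = 0.004828
Then add 0.08237 M of J.
Step 2:
                   J          A          M
  I            0.394     0.5256   0.008764
  C        -0.005148  -0.001716   0.003432
  E           0.3889     0.5239     0.0122
  solve Keq expr → x = 0.001716; check Q = 0.004828
Then remove 0.09931 M of A.
Step 3:
                   J          A          M
  I           0.3889     0.4246     0.0122
  C         0.001705 5.6842e-04  -0.001137
  E           0.3906     0.4252    0.01106
  solve Keq expr → x = -5.6842e-04; check Q = 0.004828

x = -5.6842e-04 M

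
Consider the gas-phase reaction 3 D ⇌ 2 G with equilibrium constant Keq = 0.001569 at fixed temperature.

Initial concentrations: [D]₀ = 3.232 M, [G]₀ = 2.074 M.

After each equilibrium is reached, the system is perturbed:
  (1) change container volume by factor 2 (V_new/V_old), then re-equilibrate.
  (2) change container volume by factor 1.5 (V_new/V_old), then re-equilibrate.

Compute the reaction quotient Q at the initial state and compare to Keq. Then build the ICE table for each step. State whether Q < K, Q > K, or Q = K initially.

Q₀ = 0.1274 vs Keq = 0.001569 ⇒ Q>K, reverse
Step 1:
                    D           G
  init          3.232       2.074
  Δ             2.331      -1.554
  eq            5.563      0.5198
  solve Keq expr → x = -0.7771; check Q = 0.001569
Then change container volume by factor 2 (V_new/V_old).
Step 2:
                    D           G
  init          2.782      0.2599
  Δ           0.09929    -0.06619
  eq            2.881      0.1937
  solve Keq expr → x = -0.0331; check Q = 0.001569
Then change container volume by factor 1.5 (V_new/V_old).
Step 3:
                    D           G
  init          1.921      0.1291
  Δ           0.03162    -0.02108
  eq            1.952       0.108
  solve Keq expr → x = -0.01054; check Q = 0.001569

Q₀ = 0.1274; Q > K (proceeds reverse)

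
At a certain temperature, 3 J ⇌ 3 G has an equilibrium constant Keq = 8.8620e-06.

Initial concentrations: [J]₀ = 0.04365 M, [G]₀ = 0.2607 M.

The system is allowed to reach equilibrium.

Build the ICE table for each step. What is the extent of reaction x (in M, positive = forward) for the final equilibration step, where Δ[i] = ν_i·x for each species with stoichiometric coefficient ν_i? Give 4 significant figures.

Q₀ = 213 vs Keq = 8.8620e-06 ⇒ Q>K, reverse
Step 1:
                   J          G
  I          0.04365     0.2607
  C           0.2545    -0.2545
  E           0.2982   0.006171
  solve Keq expr → x = -0.08484; check Q = 8.8620e-06

x = -0.08484 M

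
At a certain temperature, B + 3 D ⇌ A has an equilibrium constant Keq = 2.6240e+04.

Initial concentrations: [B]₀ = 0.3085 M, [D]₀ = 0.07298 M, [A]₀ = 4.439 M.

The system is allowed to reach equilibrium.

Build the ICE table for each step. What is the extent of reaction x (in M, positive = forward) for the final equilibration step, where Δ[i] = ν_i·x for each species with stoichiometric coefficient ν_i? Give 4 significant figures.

Q₀ = 3.7018e+04 vs Keq = 2.6240e+04 ⇒ Q>K, reverse
Step 1:
                  B         D         A
  Initial    0.3085   0.07298     4.439
  Change   0.002867  0.008601 -0.002867
  Equil      0.3114   0.08158     4.436
  solve Keq expr → x = -0.002867; check Q = 2.6240e+04

x = -0.002867 M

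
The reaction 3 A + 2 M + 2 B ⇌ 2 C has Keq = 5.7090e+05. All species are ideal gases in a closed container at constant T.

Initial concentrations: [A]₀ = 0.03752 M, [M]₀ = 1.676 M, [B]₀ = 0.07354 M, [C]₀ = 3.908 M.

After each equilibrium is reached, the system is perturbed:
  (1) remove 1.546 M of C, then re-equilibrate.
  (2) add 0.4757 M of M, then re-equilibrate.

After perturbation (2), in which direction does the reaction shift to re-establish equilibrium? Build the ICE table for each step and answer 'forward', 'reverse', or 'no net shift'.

Direction: forward

Q₀ = 1.9034e+07 vs Keq = 5.7090e+05 ⇒ Q>K, reverse
Step 1:
                    A           M           B           C
  Initial     0.03752       1.676     0.07354       3.908
  Change      0.05343     0.03562     0.03562    -0.03562
  Equil       0.09095       1.712      0.1092       3.872
  solve Keq expr → x = -0.01781; check Q = 5.7090e+05
Then remove 1.546 M of C.
Step 2:
                    A           M           B           C
  Initial     0.09095       1.712      0.1092       2.326
  Change     -0.01977    -0.01318    -0.01318     0.01318
  Equil       0.07119       1.698     0.09598        2.34
  solve Keq expr → x = 0.006588; check Q = 5.7090e+05
Then add 0.4757 M of M.
Step 3:
                    A           M           B           C
  Initial     0.07119       2.174     0.09598        2.34
  Change    -0.008196   -0.005464   -0.005464    0.005464
  Equil       0.06299       2.169     0.09052       2.345
  solve Keq expr → x = 0.002732; check Q = 5.7090e+05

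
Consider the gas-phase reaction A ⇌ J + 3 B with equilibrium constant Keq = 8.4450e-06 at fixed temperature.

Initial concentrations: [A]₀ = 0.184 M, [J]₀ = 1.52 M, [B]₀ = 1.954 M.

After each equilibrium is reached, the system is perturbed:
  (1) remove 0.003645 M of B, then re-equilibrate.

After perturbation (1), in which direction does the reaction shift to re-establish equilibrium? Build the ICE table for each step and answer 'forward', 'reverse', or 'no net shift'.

Q₀ = 61.63 vs Keq = 8.4450e-06 ⇒ Q>K, reverse
Step 1:
                   A          J          B
  I            0.184       1.52      1.954
  C           0.6447    -0.6447     -1.934
  E           0.8287     0.8753       0.02
  solve Keq expr → x = -0.6447; check Q = 8.4450e-06
Then remove 0.003645 M of B.
Step 2:
                   A          J          B
  I           0.8287     0.8753    0.01635
  C        -0.001209   0.001209   0.003626
  E           0.8275     0.8765    0.01998
  solve Keq expr → x = 0.001209; check Q = 8.4450e-06

Direction: forward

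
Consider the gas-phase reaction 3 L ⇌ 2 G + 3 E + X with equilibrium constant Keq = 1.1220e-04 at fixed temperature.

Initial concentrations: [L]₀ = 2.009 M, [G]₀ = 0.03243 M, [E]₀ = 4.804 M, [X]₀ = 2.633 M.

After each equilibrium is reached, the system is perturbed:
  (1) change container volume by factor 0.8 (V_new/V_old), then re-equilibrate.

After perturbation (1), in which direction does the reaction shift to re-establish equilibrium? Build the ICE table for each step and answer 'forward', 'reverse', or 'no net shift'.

Q₀ = 0.03786 vs Keq = 1.1220e-04 ⇒ Q>K, reverse
Step 1:
                    L           G           E           X
  Initial       2.009     0.03243       4.804       2.633
  Change      0.04586    -0.03057    -0.04586    -0.01529
  Equil         2.055    0.001858       4.758       2.618
  solve Keq expr → x = -0.01529; check Q = 1.1220e-04
Then change container volume by factor 0.8 (V_new/V_old).
Step 2:
                    L           G           E           X
  Initial       2.569    0.002323       5.948       3.272
  Change   9.8881e-04 -6.5921e-04 -9.8881e-04 -3.2960e-04
  Equil          2.57    0.001663       5.947       3.272
  solve Keq expr → x = -3.2960e-04; check Q = 1.1220e-04

Direction: reverse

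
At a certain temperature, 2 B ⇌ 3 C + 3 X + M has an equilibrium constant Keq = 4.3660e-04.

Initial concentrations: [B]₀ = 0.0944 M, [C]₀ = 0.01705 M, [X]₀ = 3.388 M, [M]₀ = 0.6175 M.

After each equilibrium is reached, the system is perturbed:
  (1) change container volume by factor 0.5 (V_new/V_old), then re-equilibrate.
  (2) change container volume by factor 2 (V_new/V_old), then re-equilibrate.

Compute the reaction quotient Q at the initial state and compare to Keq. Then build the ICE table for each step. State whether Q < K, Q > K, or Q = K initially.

Q₀ = 0.01336 vs Keq = 4.3660e-04 ⇒ Q>K, reverse
Step 1:
                  B         C         X         M
  I          0.0944   0.01705     3.388    0.6175
  C        0.007521  -0.01128  -0.01128 -0.003761
  E          0.1019  0.005768     3.377    0.6137
  solve Keq expr → x = -0.003761; check Q = 4.3660e-04
Then change container volume by factor 0.5 (V_new/V_old).
Step 2:
                  B         C         X         M
  I          0.2038   0.01154     6.753     1.227
  C        0.005223 -0.007834 -0.007834 -0.002611
  E          0.2091  0.003703     6.746     1.225
  solve Keq expr → x = -0.002611; check Q = 4.3660e-04
Then change container volume by factor 2 (V_new/V_old).
Step 3:
                  B         C         X         M
  I          0.1045  0.001851     3.373    0.6124
  C       -0.002611  0.003917  0.003917  0.001306
  E          0.1019  0.005768     3.377    0.6137
  solve Keq expr → x = 0.001306; check Q = 4.3660e-04

Q₀ = 0.01336; Q > K (proceeds reverse)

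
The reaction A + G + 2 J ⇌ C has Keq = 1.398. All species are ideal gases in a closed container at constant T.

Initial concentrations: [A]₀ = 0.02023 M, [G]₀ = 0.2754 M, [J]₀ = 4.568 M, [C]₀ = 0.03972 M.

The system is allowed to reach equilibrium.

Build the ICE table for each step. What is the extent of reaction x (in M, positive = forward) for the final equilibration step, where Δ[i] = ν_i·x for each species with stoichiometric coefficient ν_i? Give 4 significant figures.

Q₀ = 0.3417 vs Keq = 1.398 ⇒ Q<K, forward
Step 1:
                    A           G           J           C
  I           0.02023      0.2754       4.568     0.03972
  C          -0.01323    -0.01323    -0.02645     0.01323
  E          0.007004      0.2622       4.542     0.05295
  solve Keq expr → x = 0.01323; check Q = 1.398

x = 0.01323 M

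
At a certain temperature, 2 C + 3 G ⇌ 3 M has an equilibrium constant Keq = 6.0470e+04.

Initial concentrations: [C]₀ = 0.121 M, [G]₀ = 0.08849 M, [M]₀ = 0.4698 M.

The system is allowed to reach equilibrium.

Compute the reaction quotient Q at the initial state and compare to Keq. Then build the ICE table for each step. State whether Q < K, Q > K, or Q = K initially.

Q₀ = 1.0221e+04; Q < K (proceeds forward)

Q₀ = 1.0221e+04 vs Keq = 6.0470e+04 ⇒ Q<K, forward
Step 1:
                  C         G         M
  I           0.121   0.08849    0.4698
  C        -0.01989  -0.02984   0.02984
  E          0.1011   0.05865    0.4996
  solve Keq expr → x = 0.009946; check Q = 6.0470e+04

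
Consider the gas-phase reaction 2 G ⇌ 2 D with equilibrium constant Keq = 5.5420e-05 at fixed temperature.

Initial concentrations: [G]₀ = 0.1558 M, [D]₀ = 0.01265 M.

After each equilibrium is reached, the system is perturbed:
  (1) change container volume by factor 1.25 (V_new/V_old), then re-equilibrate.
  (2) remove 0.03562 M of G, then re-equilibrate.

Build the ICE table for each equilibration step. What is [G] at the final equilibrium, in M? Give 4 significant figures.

[G]_eq = 0.09841 M

Q₀ = 0.006592 vs Keq = 5.5420e-05 ⇒ Q>K, reverse
Step 1:
                    G           D
  Initial      0.1558     0.01265
  Change      0.01141    -0.01141
  Equil        0.1672    0.001245
  solve Keq expr → x = -0.005703; check Q = 5.5420e-05
Then change container volume by factor 1.25 (V_new/V_old).
Step 2:
                    G           D
  Initial      0.1338  9.9580e-04
  Change            0           0
  Equil        0.1338  9.9580e-04
  solve Keq expr → x = 0; check Q = 5.5420e-05
Then remove 0.03562 M of G.
Step 3:
                    G           D
  Initial     0.09814  9.9580e-04
  Change   2.6321e-04 -2.6321e-04
  Equil       0.09841  7.3259e-04
  solve Keq expr → x = -1.3161e-04; check Q = 5.5420e-05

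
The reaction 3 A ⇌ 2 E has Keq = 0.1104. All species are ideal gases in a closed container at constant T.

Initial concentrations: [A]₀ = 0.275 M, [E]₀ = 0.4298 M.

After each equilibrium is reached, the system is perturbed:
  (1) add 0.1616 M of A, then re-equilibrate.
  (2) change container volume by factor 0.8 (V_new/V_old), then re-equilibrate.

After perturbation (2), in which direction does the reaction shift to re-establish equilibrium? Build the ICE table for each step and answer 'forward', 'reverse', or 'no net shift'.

Direction: forward

Q₀ = 8.882 vs Keq = 0.1104 ⇒ Q>K, reverse
Step 1:
                  A         E
  Initial     0.275    0.4298
  Change     0.3803   -0.2535
  Equil      0.6553    0.1763
  solve Keq expr → x = -0.1268; check Q = 0.1104
Then add 0.1616 M of A.
Step 2:
                  A         E
  Initial    0.8169    0.1763
  Change   -0.06231   0.04154
  Equil      0.7546    0.2178
  solve Keq expr → x = 0.02077; check Q = 0.1104
Then change container volume by factor 0.8 (V_new/V_old).
Step 3:
                  A         E
  Initial    0.9432    0.2723
  Change   -0.02801   0.01868
  Equil      0.9152    0.2909
  solve Keq expr → x = 0.009338; check Q = 0.1104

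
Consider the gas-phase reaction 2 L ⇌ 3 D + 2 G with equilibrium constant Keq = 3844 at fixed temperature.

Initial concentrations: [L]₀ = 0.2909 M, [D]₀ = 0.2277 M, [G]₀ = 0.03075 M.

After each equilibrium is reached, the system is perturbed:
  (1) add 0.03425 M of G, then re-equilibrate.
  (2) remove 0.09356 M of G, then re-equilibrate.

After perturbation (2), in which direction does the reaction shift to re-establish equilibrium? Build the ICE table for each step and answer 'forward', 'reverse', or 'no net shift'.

Q₀ = 1.3191e-04 vs Keq = 3844 ⇒ Q<K, forward
Step 1:
                    L           D           G
  I            0.2909      0.2277     0.03075
  C           -0.2881      0.4322      0.2881
  E          0.002757      0.6599      0.3189
  solve Keq expr → x = 0.1441; check Q = 3844
Then add 0.03425 M of G.
Step 2:
                    L           D           G
  I          0.002757      0.6599      0.3531
  C        2.9061e-04 -4.3591e-04 -2.9061e-04
  E          0.003048      0.6595      0.3529
  solve Keq expr → x = -1.4530e-04; check Q = 3844
Then remove 0.09356 M of G.
Step 3:
                    L           D           G
  I          0.003048      0.6595      0.2593
  C       -7.9520e-04    0.001193  7.9520e-04
  E          0.002253      0.6607      0.2601
  solve Keq expr → x = 3.9760e-04; check Q = 3844

Direction: forward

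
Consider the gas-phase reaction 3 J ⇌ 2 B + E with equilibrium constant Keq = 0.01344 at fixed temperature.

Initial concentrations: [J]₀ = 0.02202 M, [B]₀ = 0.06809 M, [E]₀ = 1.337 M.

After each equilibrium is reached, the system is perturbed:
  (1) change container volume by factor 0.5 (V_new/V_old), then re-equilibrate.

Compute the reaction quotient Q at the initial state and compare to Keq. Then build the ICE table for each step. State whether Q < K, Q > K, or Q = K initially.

Q₀ = 580.6; Q > K (proceeds reverse)

Q₀ = 580.6 vs Keq = 0.01344 ⇒ Q>K, reverse
Step 1:
                   J          B          E
  Initial    0.02202    0.06809      1.337
  Change     0.09597   -0.06398   -0.03199
  Equil        0.118   0.004113      1.305
  solve Keq expr → x = -0.03199; check Q = 0.01344
Then change container volume by factor 0.5 (V_new/V_old).
Step 2:
                   J          B          E
  Initial      0.236   0.008226       2.61
  Change           0          0          0
  Equil        0.236   0.008226       2.61
  solve Keq expr → x = 0; check Q = 0.01344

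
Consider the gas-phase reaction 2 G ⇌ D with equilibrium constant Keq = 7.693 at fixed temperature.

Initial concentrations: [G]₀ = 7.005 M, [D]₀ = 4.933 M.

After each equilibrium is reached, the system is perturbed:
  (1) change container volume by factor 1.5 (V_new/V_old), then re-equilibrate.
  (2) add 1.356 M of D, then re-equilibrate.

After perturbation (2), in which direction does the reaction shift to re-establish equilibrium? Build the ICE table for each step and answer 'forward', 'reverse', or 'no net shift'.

Direction: reverse

Q₀ = 0.1005 vs Keq = 7.693 ⇒ Q<K, forward
Step 1:
                   G          D
  I            7.005      4.933
  C            -5.99      2.995
  E            1.015      7.928
  solve Keq expr → x = 2.995; check Q = 7.693
Then change container volume by factor 1.5 (V_new/V_old).
Step 2:
                   G          D
  I           0.6768      5.285
  C           0.1463   -0.07317
  E           0.8231      5.212
  solve Keq expr → x = -0.07317; check Q = 7.693
Then add 1.356 M of D.
Step 3:
                   G          D
  I           0.8231      6.568
  C          0.09745   -0.04873
  E           0.9206      6.519
  solve Keq expr → x = -0.04873; check Q = 7.693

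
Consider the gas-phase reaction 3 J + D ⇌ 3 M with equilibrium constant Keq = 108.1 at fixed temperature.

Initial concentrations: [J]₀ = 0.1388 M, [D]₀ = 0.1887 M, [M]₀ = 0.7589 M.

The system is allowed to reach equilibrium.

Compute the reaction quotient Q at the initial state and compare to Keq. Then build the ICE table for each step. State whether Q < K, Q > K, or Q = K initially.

Q₀ = 866.2 vs Keq = 108.1 ⇒ Q>K, reverse
Step 1:
                    J           D           M
  init         0.1388      0.1887      0.7589
  Δ           0.09291     0.03097    -0.09291
  eq           0.2317      0.2197       0.666
  solve Keq expr → x = -0.03097; check Q = 108.1

Q₀ = 866.2; Q > K (proceeds reverse)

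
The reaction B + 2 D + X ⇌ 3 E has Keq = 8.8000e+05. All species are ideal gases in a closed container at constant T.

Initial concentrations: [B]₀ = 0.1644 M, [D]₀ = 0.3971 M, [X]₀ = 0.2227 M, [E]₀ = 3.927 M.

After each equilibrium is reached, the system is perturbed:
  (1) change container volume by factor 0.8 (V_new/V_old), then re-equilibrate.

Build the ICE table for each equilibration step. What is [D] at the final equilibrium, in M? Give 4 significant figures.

[D]_eq = 0.1786 M

Q₀ = 1.0490e+04 vs Keq = 8.8000e+05 ⇒ Q<K, forward
Step 1:
                  B         D         X         E
  I          0.1644    0.3971    0.2227     3.927
  C         -0.1237   -0.2474   -0.1237    0.3711
  E         0.04069    0.1497   0.09899     4.298
  solve Keq expr → x = 0.1237; check Q = 8.8000e+05
Then change container volume by factor 0.8 (V_new/V_old).
Step 2:
                  B         D         X         E
  I         0.05086    0.1871    0.1237     5.373
  C       -0.004265 -0.008531 -0.004265    0.0128
  E         0.04659    0.1786    0.1195     5.385
  solve Keq expr → x = 0.004265; check Q = 8.8000e+05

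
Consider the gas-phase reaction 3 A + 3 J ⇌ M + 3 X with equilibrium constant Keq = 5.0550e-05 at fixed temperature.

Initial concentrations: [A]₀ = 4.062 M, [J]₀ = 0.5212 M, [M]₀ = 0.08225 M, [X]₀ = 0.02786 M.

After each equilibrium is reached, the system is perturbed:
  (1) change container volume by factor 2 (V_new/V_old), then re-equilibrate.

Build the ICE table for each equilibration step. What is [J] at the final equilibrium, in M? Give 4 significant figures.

[J]_eq = 0.2291 M

Q₀ = 1.8743e-07 vs Keq = 5.0550e-05 ⇒ Q<K, forward
Step 1:
                  A         J         M         X
  init        4.062    0.5212   0.08225   0.02786
  Δ        -0.09918  -0.09918   0.03306   0.09918
  eq          3.963     0.422    0.1153     0.127
  solve Keq expr → x = 0.03306; check Q = 5.0550e-05
Then change container volume by factor 2 (V_new/V_old).
Step 2:
                  A         J         M         X
  init        1.981     0.211   0.05766   0.06352
  Δ         0.01805   0.01805 -0.006016  -0.01805
  eq          1.999    0.2291   0.05164   0.04547
  solve Keq expr → x = -0.006016; check Q = 5.0550e-05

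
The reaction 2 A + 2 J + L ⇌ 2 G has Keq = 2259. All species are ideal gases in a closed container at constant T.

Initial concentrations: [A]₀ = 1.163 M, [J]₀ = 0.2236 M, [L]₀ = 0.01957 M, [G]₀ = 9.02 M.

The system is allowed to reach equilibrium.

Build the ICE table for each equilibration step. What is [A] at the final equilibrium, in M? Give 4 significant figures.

Q₀ = 6.1478e+04 vs Keq = 2259 ⇒ Q>K, reverse
Step 1:
                   A          J          L          G
  init         1.163     0.2236    0.01957       9.02
  Δ           0.1865     0.1865    0.09323    -0.1865
  eq           1.349     0.4101     0.1128      8.834
  solve Keq expr → x = -0.09323; check Q = 2259

[A]_eq = 1.349 M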